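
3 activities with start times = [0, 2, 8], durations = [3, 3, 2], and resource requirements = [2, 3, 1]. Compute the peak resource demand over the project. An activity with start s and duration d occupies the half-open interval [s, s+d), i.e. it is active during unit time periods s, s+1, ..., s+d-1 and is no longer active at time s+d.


Each activity i is active on [start_i, start_i + duration_i).
Compute total resource usage per time slot:
  t=0: active resources = [2], total = 2
  t=1: active resources = [2], total = 2
  t=2: active resources = [2, 3], total = 5
  t=3: active resources = [3], total = 3
  t=4: active resources = [3], total = 3
  t=5: active resources = [], total = 0
  t=6: active resources = [], total = 0
  t=7: active resources = [], total = 0
  t=8: active resources = [1], total = 1
  t=9: active resources = [1], total = 1
Peak resource demand = 5

5


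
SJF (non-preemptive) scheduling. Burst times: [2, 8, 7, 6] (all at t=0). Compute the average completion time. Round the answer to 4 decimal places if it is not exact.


SJF order (ascending): [2, 6, 7, 8]
Completion times:
  Job 1: burst=2, C=2
  Job 2: burst=6, C=8
  Job 3: burst=7, C=15
  Job 4: burst=8, C=23
Average completion = 48/4 = 12.0

12.0


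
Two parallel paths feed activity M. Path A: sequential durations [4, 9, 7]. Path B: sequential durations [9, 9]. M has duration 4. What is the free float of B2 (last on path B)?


ES(B2) = sum of predecessors on chain B = 9
EF(B2) = ES + duration = 9 + 9 = 18
Successor of B2 is M. ES(M) = max(sum(A), sum(B)) = max(20, 18) = 20
Free float = ES(successor) - EF(current) = 20 - 18 = 2

2


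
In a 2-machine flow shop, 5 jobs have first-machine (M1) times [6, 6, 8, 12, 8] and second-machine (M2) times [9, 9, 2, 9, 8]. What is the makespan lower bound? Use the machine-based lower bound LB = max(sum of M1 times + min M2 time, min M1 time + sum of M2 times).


LB1 = sum(M1 times) + min(M2 times) = 40 + 2 = 42
LB2 = min(M1 times) + sum(M2 times) = 6 + 37 = 43
Lower bound = max(LB1, LB2) = max(42, 43) = 43

43


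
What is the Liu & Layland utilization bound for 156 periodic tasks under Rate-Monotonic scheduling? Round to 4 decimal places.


Compute 2^(1/156) = 1.0044531370
Subtract 1: 1.0044531370 - 1 = 0.0044531370
Multiply by n: 156 * 0.0044531370 = 0.6946893720
Round to 4 dp: 0.6947

0.6947


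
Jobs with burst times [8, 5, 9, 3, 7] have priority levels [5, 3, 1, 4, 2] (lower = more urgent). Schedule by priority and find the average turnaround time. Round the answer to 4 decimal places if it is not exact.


Sort by priority (ascending = highest first):
Order: [(1, 9), (2, 7), (3, 5), (4, 3), (5, 8)]
Completion times:
  Priority 1, burst=9, C=9
  Priority 2, burst=7, C=16
  Priority 3, burst=5, C=21
  Priority 4, burst=3, C=24
  Priority 5, burst=8, C=32
Average turnaround = 102/5 = 20.4

20.4


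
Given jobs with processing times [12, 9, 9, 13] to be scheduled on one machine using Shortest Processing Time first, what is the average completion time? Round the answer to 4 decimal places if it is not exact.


Sort jobs by processing time (SPT order): [9, 9, 12, 13]
Compute completion times sequentially:
  Job 1: processing = 9, completes at 9
  Job 2: processing = 9, completes at 18
  Job 3: processing = 12, completes at 30
  Job 4: processing = 13, completes at 43
Sum of completion times = 100
Average completion time = 100/4 = 25.0

25.0


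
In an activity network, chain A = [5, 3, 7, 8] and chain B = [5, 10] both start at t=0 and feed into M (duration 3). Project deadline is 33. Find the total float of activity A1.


Forward pass: ES(A1) = sum of predecessors on chain A = 0
EF = ES + duration = 0 + 5 = 5
Backward pass: LF(M) = deadline = 33; LS(M) = 33 - 3 = 30
LF(A1) = LS(M) - sum(successors on chain A) = 30 - 18 = 12
LS = LF - duration = 12 - 5 = 7
Total float = LS - ES = 7 - 0 = 7

7


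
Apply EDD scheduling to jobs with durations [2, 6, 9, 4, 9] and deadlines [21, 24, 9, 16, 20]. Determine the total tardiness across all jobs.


Sort by due date (EDD order): [(9, 9), (4, 16), (9, 20), (2, 21), (6, 24)]
Compute completion times and tardiness:
  Job 1: p=9, d=9, C=9, tardiness=max(0,9-9)=0
  Job 2: p=4, d=16, C=13, tardiness=max(0,13-16)=0
  Job 3: p=9, d=20, C=22, tardiness=max(0,22-20)=2
  Job 4: p=2, d=21, C=24, tardiness=max(0,24-21)=3
  Job 5: p=6, d=24, C=30, tardiness=max(0,30-24)=6
Total tardiness = 11

11


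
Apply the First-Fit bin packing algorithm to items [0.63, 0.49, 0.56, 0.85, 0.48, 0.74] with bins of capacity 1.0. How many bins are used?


Place items sequentially using First-Fit:
  Item 0.63 -> new Bin 1
  Item 0.49 -> new Bin 2
  Item 0.56 -> new Bin 3
  Item 0.85 -> new Bin 4
  Item 0.48 -> Bin 2 (now 0.97)
  Item 0.74 -> new Bin 5
Total bins used = 5

5


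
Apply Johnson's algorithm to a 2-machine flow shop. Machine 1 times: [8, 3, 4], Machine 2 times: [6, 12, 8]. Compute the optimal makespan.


Apply Johnson's rule:
  Group 1 (a <= b): [(2, 3, 12), (3, 4, 8)]
  Group 2 (a > b): [(1, 8, 6)]
Optimal job order: [2, 3, 1]
Schedule:
  Job 2: M1 done at 3, M2 done at 15
  Job 3: M1 done at 7, M2 done at 23
  Job 1: M1 done at 15, M2 done at 29
Makespan = 29

29


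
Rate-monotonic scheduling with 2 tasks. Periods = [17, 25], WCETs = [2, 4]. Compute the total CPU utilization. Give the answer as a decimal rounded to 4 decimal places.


Compute individual utilizations (exact fractions):
  Task 1: C/T = 2/17 (approx. 0.1176)
  Task 2: C/T = 4/25 (approx. 0.16)
Total utilization U = 2/17 + 4/25 = 118/425
Rounded to 4 decimal places: U = 0.2776
RM (Liu & Layland) bound for 2 tasks = 0.828427; compare with U = 118/425 (approx. 0.277647)
U <= bound, so schedulable by RM sufficient condition.

0.2776


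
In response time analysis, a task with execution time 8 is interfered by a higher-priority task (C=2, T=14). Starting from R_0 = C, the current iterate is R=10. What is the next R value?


R_next = C + ceil(R_prev / T_hp) * C_hp
ceil(10 / 14) = ceil(0.7143) = 1
Interference = 1 * 2 = 2
R_next = 8 + 2 = 10
R_next = R_prev, so the iteration has converged (response time = 10).

10


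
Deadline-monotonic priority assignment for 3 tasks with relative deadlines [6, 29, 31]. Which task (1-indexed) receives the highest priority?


Sort tasks by relative deadline (ascending):
  Task 1: deadline = 6
  Task 2: deadline = 29
  Task 3: deadline = 31
Priority order (highest first): [1, 2, 3]
Highest priority task = 1

1


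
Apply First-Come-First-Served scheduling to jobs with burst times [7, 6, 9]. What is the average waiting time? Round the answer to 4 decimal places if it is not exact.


FCFS order (as given): [7, 6, 9]
Waiting times:
  Job 1: wait = 0
  Job 2: wait = 7
  Job 3: wait = 13
Sum of waiting times = 20
Average waiting time = 20/3 = 6.6667

6.6667


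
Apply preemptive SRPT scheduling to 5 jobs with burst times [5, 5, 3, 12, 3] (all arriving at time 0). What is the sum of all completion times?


Since all jobs arrive at t=0, SRPT equals SPT ordering.
SPT order: [3, 3, 5, 5, 12]
Completion times:
  Job 1: p=3, C=3
  Job 2: p=3, C=6
  Job 3: p=5, C=11
  Job 4: p=5, C=16
  Job 5: p=12, C=28
Total completion time = 3 + 6 + 11 + 16 + 28 = 64

64


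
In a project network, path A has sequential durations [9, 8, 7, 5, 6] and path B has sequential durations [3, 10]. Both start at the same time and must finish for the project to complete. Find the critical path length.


Path A total = 9 + 8 + 7 + 5 + 6 = 35
Path B total = 3 + 10 = 13
Critical path = longest path = max(35, 13) = 35

35


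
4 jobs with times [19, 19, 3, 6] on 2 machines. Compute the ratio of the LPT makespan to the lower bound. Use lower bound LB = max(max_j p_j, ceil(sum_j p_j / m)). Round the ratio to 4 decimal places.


LPT order: [19, 19, 6, 3]
Machine loads after assignment: [25, 22]
LPT makespan = 25
Lower bound = max(max_job, ceil(total/2)) = max(19, 24) = 24
Ratio = 25 / 24 = 1.0417

1.0417


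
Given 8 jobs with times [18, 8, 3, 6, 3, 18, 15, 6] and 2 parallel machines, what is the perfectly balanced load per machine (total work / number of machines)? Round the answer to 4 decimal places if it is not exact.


Total processing time = 18 + 8 + 3 + 6 + 3 + 18 + 15 + 6 = 77
Number of machines = 2
Ideal balanced load = 77 / 2 = 38.5

38.5


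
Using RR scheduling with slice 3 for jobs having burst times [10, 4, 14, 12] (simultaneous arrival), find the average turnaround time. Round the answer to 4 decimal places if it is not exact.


Time quantum = 3
Execution trace:
  J1 runs 3 units, time = 3
  J2 runs 3 units, time = 6
  J3 runs 3 units, time = 9
  J4 runs 3 units, time = 12
  J1 runs 3 units, time = 15
  J2 runs 1 units, time = 16
  J3 runs 3 units, time = 19
  J4 runs 3 units, time = 22
  J1 runs 3 units, time = 25
  J3 runs 3 units, time = 28
  J4 runs 3 units, time = 31
  J1 runs 1 units, time = 32
  J3 runs 3 units, time = 35
  J4 runs 3 units, time = 38
  J3 runs 2 units, time = 40
Finish times: [32, 16, 40, 38]
Average turnaround = 126/4 = 31.5

31.5


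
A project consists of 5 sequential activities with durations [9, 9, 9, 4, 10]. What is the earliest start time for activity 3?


Activity 3 starts after activities 1 through 2 complete.
Predecessor durations: [9, 9]
ES = 9 + 9 = 18

18


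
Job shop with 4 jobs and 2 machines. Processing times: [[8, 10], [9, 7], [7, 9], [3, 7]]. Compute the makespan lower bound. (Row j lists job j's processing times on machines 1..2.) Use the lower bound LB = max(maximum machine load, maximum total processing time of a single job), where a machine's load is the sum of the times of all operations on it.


Machine loads:
  Machine 1: 8 + 9 + 7 + 3 = 27
  Machine 2: 10 + 7 + 9 + 7 = 33
Max machine load = 33
Job totals:
  Job 1: 18
  Job 2: 16
  Job 3: 16
  Job 4: 10
Max job total = 18
Lower bound = max(33, 18) = 33

33


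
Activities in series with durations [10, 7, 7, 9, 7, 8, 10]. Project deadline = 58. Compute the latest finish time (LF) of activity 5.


LF(activity 5) = deadline - sum of successor durations
Successors: activities 6 through 7 with durations [8, 10]
Sum of successor durations = 18
LF = 58 - 18 = 40

40


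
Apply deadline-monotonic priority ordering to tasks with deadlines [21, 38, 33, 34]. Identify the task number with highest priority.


Sort tasks by relative deadline (ascending):
  Task 1: deadline = 21
  Task 3: deadline = 33
  Task 4: deadline = 34
  Task 2: deadline = 38
Priority order (highest first): [1, 3, 4, 2]
Highest priority task = 1

1


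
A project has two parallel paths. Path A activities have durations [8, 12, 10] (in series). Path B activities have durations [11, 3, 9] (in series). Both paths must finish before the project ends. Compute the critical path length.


Path A total = 8 + 12 + 10 = 30
Path B total = 11 + 3 + 9 = 23
Critical path = longest path = max(30, 23) = 30

30


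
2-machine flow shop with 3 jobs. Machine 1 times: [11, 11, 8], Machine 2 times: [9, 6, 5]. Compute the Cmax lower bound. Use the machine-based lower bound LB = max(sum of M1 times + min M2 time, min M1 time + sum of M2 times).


LB1 = sum(M1 times) + min(M2 times) = 30 + 5 = 35
LB2 = min(M1 times) + sum(M2 times) = 8 + 20 = 28
Lower bound = max(LB1, LB2) = max(35, 28) = 35

35


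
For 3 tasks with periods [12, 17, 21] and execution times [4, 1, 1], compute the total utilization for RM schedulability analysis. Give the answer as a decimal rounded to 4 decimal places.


Compute individual utilizations (exact fractions):
  Task 1: C/T = 4/12 = 1/3 (approx. 0.3333)
  Task 2: C/T = 1/17 (approx. 0.0588)
  Task 3: C/T = 1/21 (approx. 0.0476)
Total utilization U = 1/3 + 1/17 + 1/21 = 157/357
Rounded to 4 decimal places: U = 0.4398
RM (Liu & Layland) bound for 3 tasks = 0.779763; compare with U = 157/357 (approx. 0.439776)
U <= bound, so schedulable by RM sufficient condition.

0.4398


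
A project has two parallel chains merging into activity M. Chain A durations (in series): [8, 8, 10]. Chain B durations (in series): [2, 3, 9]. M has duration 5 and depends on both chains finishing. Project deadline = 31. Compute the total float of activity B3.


Forward pass: ES(B3) = sum of predecessors on chain B = 5
EF = ES + duration = 5 + 9 = 14
Backward pass: LF(M) = deadline = 31; LS(M) = 31 - 5 = 26
LF(B3) = LS(M) - sum(successors on chain B) = 26 - 0 = 26
LS = LF - duration = 26 - 9 = 17
Total float = LS - ES = 17 - 5 = 12

12


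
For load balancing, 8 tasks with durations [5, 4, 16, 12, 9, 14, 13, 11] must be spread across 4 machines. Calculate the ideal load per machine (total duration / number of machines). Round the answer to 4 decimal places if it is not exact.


Total processing time = 5 + 4 + 16 + 12 + 9 + 14 + 13 + 11 = 84
Number of machines = 4
Ideal balanced load = 84 / 4 = 21.0

21.0


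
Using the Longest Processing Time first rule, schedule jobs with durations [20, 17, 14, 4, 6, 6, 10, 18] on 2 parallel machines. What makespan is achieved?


Sort jobs in decreasing order (LPT): [20, 18, 17, 14, 10, 6, 6, 4]
Assign each job to the least loaded machine:
  Machine 1: jobs [20, 14, 10, 4], load = 48
  Machine 2: jobs [18, 17, 6, 6], load = 47
Makespan = max load = 48

48


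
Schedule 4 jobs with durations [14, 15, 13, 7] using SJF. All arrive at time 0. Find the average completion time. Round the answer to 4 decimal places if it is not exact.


SJF order (ascending): [7, 13, 14, 15]
Completion times:
  Job 1: burst=7, C=7
  Job 2: burst=13, C=20
  Job 3: burst=14, C=34
  Job 4: burst=15, C=49
Average completion = 110/4 = 27.5

27.5


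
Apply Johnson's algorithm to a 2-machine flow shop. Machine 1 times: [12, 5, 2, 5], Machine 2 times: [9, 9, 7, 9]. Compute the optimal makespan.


Apply Johnson's rule:
  Group 1 (a <= b): [(3, 2, 7), (2, 5, 9), (4, 5, 9)]
  Group 2 (a > b): [(1, 12, 9)]
Optimal job order: [3, 2, 4, 1]
Schedule:
  Job 3: M1 done at 2, M2 done at 9
  Job 2: M1 done at 7, M2 done at 18
  Job 4: M1 done at 12, M2 done at 27
  Job 1: M1 done at 24, M2 done at 36
Makespan = 36

36


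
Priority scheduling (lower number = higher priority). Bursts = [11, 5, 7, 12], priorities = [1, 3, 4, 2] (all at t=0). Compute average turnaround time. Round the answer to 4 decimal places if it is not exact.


Sort by priority (ascending = highest first):
Order: [(1, 11), (2, 12), (3, 5), (4, 7)]
Completion times:
  Priority 1, burst=11, C=11
  Priority 2, burst=12, C=23
  Priority 3, burst=5, C=28
  Priority 4, burst=7, C=35
Average turnaround = 97/4 = 24.25

24.25


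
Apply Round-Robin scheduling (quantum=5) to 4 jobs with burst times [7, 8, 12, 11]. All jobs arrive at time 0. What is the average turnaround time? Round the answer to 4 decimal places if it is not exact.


Time quantum = 5
Execution trace:
  J1 runs 5 units, time = 5
  J2 runs 5 units, time = 10
  J3 runs 5 units, time = 15
  J4 runs 5 units, time = 20
  J1 runs 2 units, time = 22
  J2 runs 3 units, time = 25
  J3 runs 5 units, time = 30
  J4 runs 5 units, time = 35
  J3 runs 2 units, time = 37
  J4 runs 1 units, time = 38
Finish times: [22, 25, 37, 38]
Average turnaround = 122/4 = 30.5

30.5


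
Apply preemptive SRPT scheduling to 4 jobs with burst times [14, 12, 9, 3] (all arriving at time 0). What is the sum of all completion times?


Since all jobs arrive at t=0, SRPT equals SPT ordering.
SPT order: [3, 9, 12, 14]
Completion times:
  Job 1: p=3, C=3
  Job 2: p=9, C=12
  Job 3: p=12, C=24
  Job 4: p=14, C=38
Total completion time = 3 + 12 + 24 + 38 = 77

77


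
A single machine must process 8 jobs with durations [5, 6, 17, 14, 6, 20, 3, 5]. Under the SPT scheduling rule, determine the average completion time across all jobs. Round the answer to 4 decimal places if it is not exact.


Sort jobs by processing time (SPT order): [3, 5, 5, 6, 6, 14, 17, 20]
Compute completion times sequentially:
  Job 1: processing = 3, completes at 3
  Job 2: processing = 5, completes at 8
  Job 3: processing = 5, completes at 13
  Job 4: processing = 6, completes at 19
  Job 5: processing = 6, completes at 25
  Job 6: processing = 14, completes at 39
  Job 7: processing = 17, completes at 56
  Job 8: processing = 20, completes at 76
Sum of completion times = 239
Average completion time = 239/8 = 29.875

29.875


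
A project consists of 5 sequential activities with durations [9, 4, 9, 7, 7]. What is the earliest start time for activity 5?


Activity 5 starts after activities 1 through 4 complete.
Predecessor durations: [9, 4, 9, 7]
ES = 9 + 4 + 9 + 7 = 29

29


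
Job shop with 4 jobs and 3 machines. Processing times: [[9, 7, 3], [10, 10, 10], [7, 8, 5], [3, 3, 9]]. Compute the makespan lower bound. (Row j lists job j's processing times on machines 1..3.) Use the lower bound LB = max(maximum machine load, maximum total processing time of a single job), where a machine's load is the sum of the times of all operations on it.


Machine loads:
  Machine 1: 9 + 10 + 7 + 3 = 29
  Machine 2: 7 + 10 + 8 + 3 = 28
  Machine 3: 3 + 10 + 5 + 9 = 27
Max machine load = 29
Job totals:
  Job 1: 19
  Job 2: 30
  Job 3: 20
  Job 4: 15
Max job total = 30
Lower bound = max(29, 30) = 30

30


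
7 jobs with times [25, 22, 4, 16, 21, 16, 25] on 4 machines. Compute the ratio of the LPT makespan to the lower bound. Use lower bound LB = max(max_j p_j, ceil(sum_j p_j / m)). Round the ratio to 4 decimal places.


LPT order: [25, 25, 22, 21, 16, 16, 4]
Machine loads after assignment: [29, 25, 38, 37]
LPT makespan = 38
Lower bound = max(max_job, ceil(total/4)) = max(25, 33) = 33
Ratio = 38 / 33 = 1.1515

1.1515


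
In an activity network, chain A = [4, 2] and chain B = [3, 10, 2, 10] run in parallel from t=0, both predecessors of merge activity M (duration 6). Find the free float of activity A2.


ES(A2) = sum of predecessors on chain A = 4
EF(A2) = ES + duration = 4 + 2 = 6
Successor of A2 is M. ES(M) = max(sum(A), sum(B)) = max(6, 25) = 25
Free float = ES(successor) - EF(current) = 25 - 6 = 19

19


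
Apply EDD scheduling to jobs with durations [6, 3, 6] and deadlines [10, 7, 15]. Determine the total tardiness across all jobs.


Sort by due date (EDD order): [(3, 7), (6, 10), (6, 15)]
Compute completion times and tardiness:
  Job 1: p=3, d=7, C=3, tardiness=max(0,3-7)=0
  Job 2: p=6, d=10, C=9, tardiness=max(0,9-10)=0
  Job 3: p=6, d=15, C=15, tardiness=max(0,15-15)=0
Total tardiness = 0

0


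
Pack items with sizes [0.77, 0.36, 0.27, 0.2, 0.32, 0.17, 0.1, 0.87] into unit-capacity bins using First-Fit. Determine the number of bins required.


Place items sequentially using First-Fit:
  Item 0.77 -> new Bin 1
  Item 0.36 -> new Bin 2
  Item 0.27 -> Bin 2 (now 0.63)
  Item 0.2 -> Bin 1 (now 0.97)
  Item 0.32 -> Bin 2 (now 0.95)
  Item 0.17 -> new Bin 3
  Item 0.1 -> Bin 3 (now 0.27)
  Item 0.87 -> new Bin 4
Total bins used = 4

4


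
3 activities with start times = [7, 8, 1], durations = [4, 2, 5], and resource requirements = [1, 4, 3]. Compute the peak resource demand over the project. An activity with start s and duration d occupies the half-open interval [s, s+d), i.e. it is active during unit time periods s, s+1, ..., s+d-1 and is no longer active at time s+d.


Each activity i is active on [start_i, start_i + duration_i).
Compute total resource usage per time slot:
  t=0: active resources = [], total = 0
  t=1: active resources = [3], total = 3
  t=2: active resources = [3], total = 3
  t=3: active resources = [3], total = 3
  t=4: active resources = [3], total = 3
  t=5: active resources = [3], total = 3
  t=6: active resources = [], total = 0
  t=7: active resources = [1], total = 1
  t=8: active resources = [1, 4], total = 5
  t=9: active resources = [1, 4], total = 5
  t=10: active resources = [1], total = 1
Peak resource demand = 5

5


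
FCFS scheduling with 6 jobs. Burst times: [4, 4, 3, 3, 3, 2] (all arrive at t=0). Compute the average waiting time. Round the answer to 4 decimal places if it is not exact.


FCFS order (as given): [4, 4, 3, 3, 3, 2]
Waiting times:
  Job 1: wait = 0
  Job 2: wait = 4
  Job 3: wait = 8
  Job 4: wait = 11
  Job 5: wait = 14
  Job 6: wait = 17
Sum of waiting times = 54
Average waiting time = 54/6 = 9.0

9.0


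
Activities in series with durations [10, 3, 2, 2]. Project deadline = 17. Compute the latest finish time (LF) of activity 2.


LF(activity 2) = deadline - sum of successor durations
Successors: activities 3 through 4 with durations [2, 2]
Sum of successor durations = 4
LF = 17 - 4 = 13

13


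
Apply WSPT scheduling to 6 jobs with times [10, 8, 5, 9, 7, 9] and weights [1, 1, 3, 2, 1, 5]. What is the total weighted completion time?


Compute p/w ratios and sort ascending (WSPT): [(5, 3), (9, 5), (9, 2), (7, 1), (8, 1), (10, 1)]
Compute weighted completion times:
  Job (p=5,w=3): C=5, w*C=3*5=15
  Job (p=9,w=5): C=14, w*C=5*14=70
  Job (p=9,w=2): C=23, w*C=2*23=46
  Job (p=7,w=1): C=30, w*C=1*30=30
  Job (p=8,w=1): C=38, w*C=1*38=38
  Job (p=10,w=1): C=48, w*C=1*48=48
Total weighted completion time = 247

247


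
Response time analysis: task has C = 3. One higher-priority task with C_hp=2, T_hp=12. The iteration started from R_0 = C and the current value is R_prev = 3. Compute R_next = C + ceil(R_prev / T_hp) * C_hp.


R_next = C + ceil(R_prev / T_hp) * C_hp
ceil(3 / 12) = ceil(0.25) = 1
Interference = 1 * 2 = 2
R_next = 3 + 2 = 5

5


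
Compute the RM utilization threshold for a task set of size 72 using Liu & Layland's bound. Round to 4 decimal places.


Compute 2^(1/72) = 1.0096735332
Subtract 1: 1.0096735332 - 1 = 0.0096735332
Multiply by n: 72 * 0.0096735332 = 0.6964943904
Round to 4 dp: 0.6965

0.6965


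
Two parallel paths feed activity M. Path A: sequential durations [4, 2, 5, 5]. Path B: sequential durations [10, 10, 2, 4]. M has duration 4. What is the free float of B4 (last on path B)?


ES(B4) = sum of predecessors on chain B = 22
EF(B4) = ES + duration = 22 + 4 = 26
Successor of B4 is M. ES(M) = max(sum(A), sum(B)) = max(16, 26) = 26
Free float = ES(successor) - EF(current) = 26 - 26 = 0

0


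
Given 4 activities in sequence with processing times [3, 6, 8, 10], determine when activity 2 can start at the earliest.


Activity 2 starts after activities 1 through 1 complete.
Predecessor durations: [3]
ES = 3 = 3

3


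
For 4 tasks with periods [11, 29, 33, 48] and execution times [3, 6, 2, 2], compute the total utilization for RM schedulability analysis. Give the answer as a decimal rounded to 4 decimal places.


Compute individual utilizations (exact fractions):
  Task 1: C/T = 3/11 (approx. 0.2727)
  Task 2: C/T = 6/29 (approx. 0.2069)
  Task 3: C/T = 2/33 (approx. 0.0606)
  Task 4: C/T = 2/48 = 1/24 (approx. 0.0417)
Total utilization U = 3/11 + 6/29 + 2/33 + 1/24 = 135/232
Rounded to 4 decimal places: U = 0.5819
RM (Liu & Layland) bound for 4 tasks = 0.756828; compare with U = 135/232 (approx. 0.581897)
U <= bound, so schedulable by RM sufficient condition.

0.5819


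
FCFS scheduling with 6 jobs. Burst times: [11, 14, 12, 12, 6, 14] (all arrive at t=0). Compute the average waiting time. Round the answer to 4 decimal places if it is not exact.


FCFS order (as given): [11, 14, 12, 12, 6, 14]
Waiting times:
  Job 1: wait = 0
  Job 2: wait = 11
  Job 3: wait = 25
  Job 4: wait = 37
  Job 5: wait = 49
  Job 6: wait = 55
Sum of waiting times = 177
Average waiting time = 177/6 = 29.5

29.5


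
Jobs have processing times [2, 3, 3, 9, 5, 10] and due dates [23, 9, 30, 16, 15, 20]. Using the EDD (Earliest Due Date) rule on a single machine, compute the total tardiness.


Sort by due date (EDD order): [(3, 9), (5, 15), (9, 16), (10, 20), (2, 23), (3, 30)]
Compute completion times and tardiness:
  Job 1: p=3, d=9, C=3, tardiness=max(0,3-9)=0
  Job 2: p=5, d=15, C=8, tardiness=max(0,8-15)=0
  Job 3: p=9, d=16, C=17, tardiness=max(0,17-16)=1
  Job 4: p=10, d=20, C=27, tardiness=max(0,27-20)=7
  Job 5: p=2, d=23, C=29, tardiness=max(0,29-23)=6
  Job 6: p=3, d=30, C=32, tardiness=max(0,32-30)=2
Total tardiness = 16

16


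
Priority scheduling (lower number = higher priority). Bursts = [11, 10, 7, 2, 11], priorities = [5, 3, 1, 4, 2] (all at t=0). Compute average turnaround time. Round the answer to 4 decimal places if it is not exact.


Sort by priority (ascending = highest first):
Order: [(1, 7), (2, 11), (3, 10), (4, 2), (5, 11)]
Completion times:
  Priority 1, burst=7, C=7
  Priority 2, burst=11, C=18
  Priority 3, burst=10, C=28
  Priority 4, burst=2, C=30
  Priority 5, burst=11, C=41
Average turnaround = 124/5 = 24.8

24.8


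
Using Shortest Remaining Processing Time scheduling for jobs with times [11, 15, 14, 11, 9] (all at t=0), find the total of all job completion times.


Since all jobs arrive at t=0, SRPT equals SPT ordering.
SPT order: [9, 11, 11, 14, 15]
Completion times:
  Job 1: p=9, C=9
  Job 2: p=11, C=20
  Job 3: p=11, C=31
  Job 4: p=14, C=45
  Job 5: p=15, C=60
Total completion time = 9 + 20 + 31 + 45 + 60 = 165

165


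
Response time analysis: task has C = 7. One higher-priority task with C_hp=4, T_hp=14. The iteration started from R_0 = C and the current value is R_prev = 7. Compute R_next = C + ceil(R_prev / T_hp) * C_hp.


R_next = C + ceil(R_prev / T_hp) * C_hp
ceil(7 / 14) = ceil(0.5) = 1
Interference = 1 * 4 = 4
R_next = 7 + 4 = 11

11


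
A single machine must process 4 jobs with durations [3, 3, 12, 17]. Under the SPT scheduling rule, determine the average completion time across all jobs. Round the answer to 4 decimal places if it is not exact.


Sort jobs by processing time (SPT order): [3, 3, 12, 17]
Compute completion times sequentially:
  Job 1: processing = 3, completes at 3
  Job 2: processing = 3, completes at 6
  Job 3: processing = 12, completes at 18
  Job 4: processing = 17, completes at 35
Sum of completion times = 62
Average completion time = 62/4 = 15.5

15.5


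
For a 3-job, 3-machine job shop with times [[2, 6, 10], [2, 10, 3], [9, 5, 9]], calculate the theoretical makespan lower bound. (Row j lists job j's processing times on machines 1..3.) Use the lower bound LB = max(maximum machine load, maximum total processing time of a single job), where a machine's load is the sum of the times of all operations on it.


Machine loads:
  Machine 1: 2 + 2 + 9 = 13
  Machine 2: 6 + 10 + 5 = 21
  Machine 3: 10 + 3 + 9 = 22
Max machine load = 22
Job totals:
  Job 1: 18
  Job 2: 15
  Job 3: 23
Max job total = 23
Lower bound = max(22, 23) = 23

23


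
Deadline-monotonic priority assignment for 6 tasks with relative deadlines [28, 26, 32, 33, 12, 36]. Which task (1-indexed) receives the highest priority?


Sort tasks by relative deadline (ascending):
  Task 5: deadline = 12
  Task 2: deadline = 26
  Task 1: deadline = 28
  Task 3: deadline = 32
  Task 4: deadline = 33
  Task 6: deadline = 36
Priority order (highest first): [5, 2, 1, 3, 4, 6]
Highest priority task = 5

5


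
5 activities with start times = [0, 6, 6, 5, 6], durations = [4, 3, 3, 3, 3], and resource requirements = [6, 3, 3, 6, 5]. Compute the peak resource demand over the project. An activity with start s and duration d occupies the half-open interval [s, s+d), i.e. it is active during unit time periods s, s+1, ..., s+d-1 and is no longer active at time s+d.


Each activity i is active on [start_i, start_i + duration_i).
Compute total resource usage per time slot:
  t=0: active resources = [6], total = 6
  t=1: active resources = [6], total = 6
  t=2: active resources = [6], total = 6
  t=3: active resources = [6], total = 6
  t=4: active resources = [], total = 0
  t=5: active resources = [6], total = 6
  t=6: active resources = [3, 3, 6, 5], total = 17
  t=7: active resources = [3, 3, 6, 5], total = 17
  t=8: active resources = [3, 3, 5], total = 11
Peak resource demand = 17

17


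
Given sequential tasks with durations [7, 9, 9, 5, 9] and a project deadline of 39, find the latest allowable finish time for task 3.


LF(activity 3) = deadline - sum of successor durations
Successors: activities 4 through 5 with durations [5, 9]
Sum of successor durations = 14
LF = 39 - 14 = 25

25


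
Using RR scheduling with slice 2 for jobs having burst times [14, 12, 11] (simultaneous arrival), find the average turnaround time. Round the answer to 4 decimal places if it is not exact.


Time quantum = 2
Execution trace:
  J1 runs 2 units, time = 2
  J2 runs 2 units, time = 4
  J3 runs 2 units, time = 6
  J1 runs 2 units, time = 8
  J2 runs 2 units, time = 10
  J3 runs 2 units, time = 12
  J1 runs 2 units, time = 14
  J2 runs 2 units, time = 16
  J3 runs 2 units, time = 18
  J1 runs 2 units, time = 20
  J2 runs 2 units, time = 22
  J3 runs 2 units, time = 24
  J1 runs 2 units, time = 26
  J2 runs 2 units, time = 28
  J3 runs 2 units, time = 30
  J1 runs 2 units, time = 32
  J2 runs 2 units, time = 34
  J3 runs 1 units, time = 35
  J1 runs 2 units, time = 37
Finish times: [37, 34, 35]
Average turnaround = 106/3 = 35.3333

35.3333


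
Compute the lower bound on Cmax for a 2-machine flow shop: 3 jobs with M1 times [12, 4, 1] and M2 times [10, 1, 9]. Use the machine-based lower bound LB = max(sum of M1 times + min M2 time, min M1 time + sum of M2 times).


LB1 = sum(M1 times) + min(M2 times) = 17 + 1 = 18
LB2 = min(M1 times) + sum(M2 times) = 1 + 20 = 21
Lower bound = max(LB1, LB2) = max(18, 21) = 21

21


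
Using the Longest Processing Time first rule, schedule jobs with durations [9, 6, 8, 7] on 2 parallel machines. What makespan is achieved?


Sort jobs in decreasing order (LPT): [9, 8, 7, 6]
Assign each job to the least loaded machine:
  Machine 1: jobs [9, 6], load = 15
  Machine 2: jobs [8, 7], load = 15
Makespan = max load = 15

15


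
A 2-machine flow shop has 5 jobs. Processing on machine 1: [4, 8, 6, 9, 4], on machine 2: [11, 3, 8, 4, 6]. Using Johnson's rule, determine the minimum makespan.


Apply Johnson's rule:
  Group 1 (a <= b): [(1, 4, 11), (5, 4, 6), (3, 6, 8)]
  Group 2 (a > b): [(4, 9, 4), (2, 8, 3)]
Optimal job order: [1, 5, 3, 4, 2]
Schedule:
  Job 1: M1 done at 4, M2 done at 15
  Job 5: M1 done at 8, M2 done at 21
  Job 3: M1 done at 14, M2 done at 29
  Job 4: M1 done at 23, M2 done at 33
  Job 2: M1 done at 31, M2 done at 36
Makespan = 36

36


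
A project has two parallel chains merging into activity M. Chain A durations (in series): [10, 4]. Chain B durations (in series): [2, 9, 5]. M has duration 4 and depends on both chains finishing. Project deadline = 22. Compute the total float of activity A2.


Forward pass: ES(A2) = sum of predecessors on chain A = 10
EF = ES + duration = 10 + 4 = 14
Backward pass: LF(M) = deadline = 22; LS(M) = 22 - 4 = 18
LF(A2) = LS(M) - sum(successors on chain A) = 18 - 0 = 18
LS = LF - duration = 18 - 4 = 14
Total float = LS - ES = 14 - 10 = 4

4


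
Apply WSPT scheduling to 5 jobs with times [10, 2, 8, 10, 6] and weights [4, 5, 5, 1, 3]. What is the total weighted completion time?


Compute p/w ratios and sort ascending (WSPT): [(2, 5), (8, 5), (6, 3), (10, 4), (10, 1)]
Compute weighted completion times:
  Job (p=2,w=5): C=2, w*C=5*2=10
  Job (p=8,w=5): C=10, w*C=5*10=50
  Job (p=6,w=3): C=16, w*C=3*16=48
  Job (p=10,w=4): C=26, w*C=4*26=104
  Job (p=10,w=1): C=36, w*C=1*36=36
Total weighted completion time = 248

248


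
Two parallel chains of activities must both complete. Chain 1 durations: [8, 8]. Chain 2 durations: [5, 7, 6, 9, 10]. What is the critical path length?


Path A total = 8 + 8 = 16
Path B total = 5 + 7 + 6 + 9 + 10 = 37
Critical path = longest path = max(16, 37) = 37

37


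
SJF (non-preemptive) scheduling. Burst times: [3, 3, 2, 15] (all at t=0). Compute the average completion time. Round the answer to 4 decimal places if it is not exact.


SJF order (ascending): [2, 3, 3, 15]
Completion times:
  Job 1: burst=2, C=2
  Job 2: burst=3, C=5
  Job 3: burst=3, C=8
  Job 4: burst=15, C=23
Average completion = 38/4 = 9.5

9.5


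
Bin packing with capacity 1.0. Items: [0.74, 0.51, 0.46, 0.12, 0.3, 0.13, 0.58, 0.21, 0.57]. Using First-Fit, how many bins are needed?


Place items sequentially using First-Fit:
  Item 0.74 -> new Bin 1
  Item 0.51 -> new Bin 2
  Item 0.46 -> Bin 2 (now 0.97)
  Item 0.12 -> Bin 1 (now 0.86)
  Item 0.3 -> new Bin 3
  Item 0.13 -> Bin 1 (now 0.99)
  Item 0.58 -> Bin 3 (now 0.88)
  Item 0.21 -> new Bin 4
  Item 0.57 -> Bin 4 (now 0.78)
Total bins used = 4

4


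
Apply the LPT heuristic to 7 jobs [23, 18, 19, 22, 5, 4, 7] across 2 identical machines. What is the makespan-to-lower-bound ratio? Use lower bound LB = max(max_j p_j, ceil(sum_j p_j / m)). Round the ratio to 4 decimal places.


LPT order: [23, 22, 19, 18, 7, 5, 4]
Machine loads after assignment: [48, 50]
LPT makespan = 50
Lower bound = max(max_job, ceil(total/2)) = max(23, 49) = 49
Ratio = 50 / 49 = 1.0204

1.0204


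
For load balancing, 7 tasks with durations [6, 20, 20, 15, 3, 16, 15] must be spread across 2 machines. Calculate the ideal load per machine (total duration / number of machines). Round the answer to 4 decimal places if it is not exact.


Total processing time = 6 + 20 + 20 + 15 + 3 + 16 + 15 = 95
Number of machines = 2
Ideal balanced load = 95 / 2 = 47.5

47.5


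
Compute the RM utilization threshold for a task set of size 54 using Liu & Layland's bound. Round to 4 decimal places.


Compute 2^(1/54) = 1.0129187947
Subtract 1: 1.0129187947 - 1 = 0.0129187947
Multiply by n: 54 * 0.0129187947 = 0.6976149138
Round to 4 dp: 0.6976

0.6976


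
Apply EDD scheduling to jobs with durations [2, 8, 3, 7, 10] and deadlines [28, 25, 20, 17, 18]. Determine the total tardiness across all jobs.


Sort by due date (EDD order): [(7, 17), (10, 18), (3, 20), (8, 25), (2, 28)]
Compute completion times and tardiness:
  Job 1: p=7, d=17, C=7, tardiness=max(0,7-17)=0
  Job 2: p=10, d=18, C=17, tardiness=max(0,17-18)=0
  Job 3: p=3, d=20, C=20, tardiness=max(0,20-20)=0
  Job 4: p=8, d=25, C=28, tardiness=max(0,28-25)=3
  Job 5: p=2, d=28, C=30, tardiness=max(0,30-28)=2
Total tardiness = 5

5


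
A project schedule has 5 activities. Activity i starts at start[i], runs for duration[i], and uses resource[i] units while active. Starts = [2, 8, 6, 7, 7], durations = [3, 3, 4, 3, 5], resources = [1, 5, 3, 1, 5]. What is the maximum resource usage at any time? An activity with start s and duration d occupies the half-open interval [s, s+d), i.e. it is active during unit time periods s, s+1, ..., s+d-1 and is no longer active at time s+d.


Each activity i is active on [start_i, start_i + duration_i).
Compute total resource usage per time slot:
  t=0: active resources = [], total = 0
  t=1: active resources = [], total = 0
  t=2: active resources = [1], total = 1
  t=3: active resources = [1], total = 1
  t=4: active resources = [1], total = 1
  t=5: active resources = [], total = 0
  t=6: active resources = [3], total = 3
  t=7: active resources = [3, 1, 5], total = 9
  t=8: active resources = [5, 3, 1, 5], total = 14
  t=9: active resources = [5, 3, 1, 5], total = 14
  t=10: active resources = [5, 5], total = 10
  t=11: active resources = [5], total = 5
Peak resource demand = 14

14


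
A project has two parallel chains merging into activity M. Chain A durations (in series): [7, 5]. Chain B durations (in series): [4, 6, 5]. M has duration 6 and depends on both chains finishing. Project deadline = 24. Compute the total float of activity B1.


Forward pass: ES(B1) = sum of predecessors on chain B = 0
EF = ES + duration = 0 + 4 = 4
Backward pass: LF(M) = deadline = 24; LS(M) = 24 - 6 = 18
LF(B1) = LS(M) - sum(successors on chain B) = 18 - 11 = 7
LS = LF - duration = 7 - 4 = 3
Total float = LS - ES = 3 - 0 = 3

3


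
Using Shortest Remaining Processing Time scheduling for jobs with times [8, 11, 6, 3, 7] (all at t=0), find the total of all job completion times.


Since all jobs arrive at t=0, SRPT equals SPT ordering.
SPT order: [3, 6, 7, 8, 11]
Completion times:
  Job 1: p=3, C=3
  Job 2: p=6, C=9
  Job 3: p=7, C=16
  Job 4: p=8, C=24
  Job 5: p=11, C=35
Total completion time = 3 + 9 + 16 + 24 + 35 = 87

87


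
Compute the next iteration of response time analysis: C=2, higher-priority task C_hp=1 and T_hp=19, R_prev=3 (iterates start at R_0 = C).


R_next = C + ceil(R_prev / T_hp) * C_hp
ceil(3 / 19) = ceil(0.1579) = 1
Interference = 1 * 1 = 1
R_next = 2 + 1 = 3
R_next = R_prev, so the iteration has converged (response time = 3).

3


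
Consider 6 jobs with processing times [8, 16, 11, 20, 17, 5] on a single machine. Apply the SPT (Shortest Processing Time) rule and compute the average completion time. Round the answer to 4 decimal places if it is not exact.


Sort jobs by processing time (SPT order): [5, 8, 11, 16, 17, 20]
Compute completion times sequentially:
  Job 1: processing = 5, completes at 5
  Job 2: processing = 8, completes at 13
  Job 3: processing = 11, completes at 24
  Job 4: processing = 16, completes at 40
  Job 5: processing = 17, completes at 57
  Job 6: processing = 20, completes at 77
Sum of completion times = 216
Average completion time = 216/6 = 36.0

36.0


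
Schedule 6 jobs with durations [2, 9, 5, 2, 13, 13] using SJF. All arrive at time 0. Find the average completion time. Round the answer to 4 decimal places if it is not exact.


SJF order (ascending): [2, 2, 5, 9, 13, 13]
Completion times:
  Job 1: burst=2, C=2
  Job 2: burst=2, C=4
  Job 3: burst=5, C=9
  Job 4: burst=9, C=18
  Job 5: burst=13, C=31
  Job 6: burst=13, C=44
Average completion = 108/6 = 18.0

18.0


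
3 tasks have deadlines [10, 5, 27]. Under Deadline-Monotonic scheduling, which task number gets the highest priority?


Sort tasks by relative deadline (ascending):
  Task 2: deadline = 5
  Task 1: deadline = 10
  Task 3: deadline = 27
Priority order (highest first): [2, 1, 3]
Highest priority task = 2

2


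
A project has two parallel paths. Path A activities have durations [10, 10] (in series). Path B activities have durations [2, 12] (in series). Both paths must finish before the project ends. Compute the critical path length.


Path A total = 10 + 10 = 20
Path B total = 2 + 12 = 14
Critical path = longest path = max(20, 14) = 20

20


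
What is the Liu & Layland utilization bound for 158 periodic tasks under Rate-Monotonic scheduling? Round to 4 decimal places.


Compute 2^(1/158) = 1.0043966445
Subtract 1: 1.0043966445 - 1 = 0.0043966445
Multiply by n: 158 * 0.0043966445 = 0.6946698310
Round to 4 dp: 0.6947

0.6947


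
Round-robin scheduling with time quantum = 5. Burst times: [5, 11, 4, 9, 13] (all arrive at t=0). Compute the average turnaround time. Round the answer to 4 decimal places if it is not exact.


Time quantum = 5
Execution trace:
  J1 runs 5 units, time = 5
  J2 runs 5 units, time = 10
  J3 runs 4 units, time = 14
  J4 runs 5 units, time = 19
  J5 runs 5 units, time = 24
  J2 runs 5 units, time = 29
  J4 runs 4 units, time = 33
  J5 runs 5 units, time = 38
  J2 runs 1 units, time = 39
  J5 runs 3 units, time = 42
Finish times: [5, 39, 14, 33, 42]
Average turnaround = 133/5 = 26.6

26.6


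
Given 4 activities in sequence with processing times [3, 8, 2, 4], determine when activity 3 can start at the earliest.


Activity 3 starts after activities 1 through 2 complete.
Predecessor durations: [3, 8]
ES = 3 + 8 = 11

11


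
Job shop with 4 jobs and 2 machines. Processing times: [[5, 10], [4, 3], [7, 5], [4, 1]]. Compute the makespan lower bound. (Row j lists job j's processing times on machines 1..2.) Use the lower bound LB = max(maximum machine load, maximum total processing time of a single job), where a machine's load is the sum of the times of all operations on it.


Machine loads:
  Machine 1: 5 + 4 + 7 + 4 = 20
  Machine 2: 10 + 3 + 5 + 1 = 19
Max machine load = 20
Job totals:
  Job 1: 15
  Job 2: 7
  Job 3: 12
  Job 4: 5
Max job total = 15
Lower bound = max(20, 15) = 20

20


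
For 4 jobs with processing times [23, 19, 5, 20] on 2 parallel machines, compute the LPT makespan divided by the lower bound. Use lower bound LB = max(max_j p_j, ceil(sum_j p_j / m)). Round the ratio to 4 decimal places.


LPT order: [23, 20, 19, 5]
Machine loads after assignment: [28, 39]
LPT makespan = 39
Lower bound = max(max_job, ceil(total/2)) = max(23, 34) = 34
Ratio = 39 / 34 = 1.1471

1.1471
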